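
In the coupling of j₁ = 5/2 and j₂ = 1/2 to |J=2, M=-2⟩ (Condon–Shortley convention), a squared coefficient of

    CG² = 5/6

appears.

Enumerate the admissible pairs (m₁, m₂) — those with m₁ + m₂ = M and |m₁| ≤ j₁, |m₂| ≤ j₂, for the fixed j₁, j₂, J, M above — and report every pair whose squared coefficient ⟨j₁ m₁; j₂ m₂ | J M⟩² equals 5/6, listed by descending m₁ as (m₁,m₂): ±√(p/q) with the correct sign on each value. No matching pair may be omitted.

Admissible pairs with m₁+m₂ = M = -2: (-5/2,1/2), (-3/2,-1/2)
  (m₁,m₂)=(-3/2,-1/2): CG² = 1/6, CG = +√(1/6)
  (m₁,m₂)=(-5/2,1/2): CG² = 5/6, CG = −√(5/6)   ← matches the target
Pairs with CG² = 5/6: (-5/2,1/2): −√(5/6)

(-5/2,1/2): −√(5/6)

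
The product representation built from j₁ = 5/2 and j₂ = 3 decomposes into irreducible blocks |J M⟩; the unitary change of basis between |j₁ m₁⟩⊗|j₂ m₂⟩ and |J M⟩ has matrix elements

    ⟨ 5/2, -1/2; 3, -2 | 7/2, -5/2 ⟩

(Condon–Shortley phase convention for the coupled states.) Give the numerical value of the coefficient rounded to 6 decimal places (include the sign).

-0.178174  (= −√(2/63))

j₁+j₂−J=2  J+j₁−j₂=3  J−j₁+j₂=4  j₁+j₂+J+1=10
(j₁±m₁, j₂±m₂, J±M) = (2,3,1,5,1,6)
P² = 4608/7
sum k=0..1:
  [0] +1/72 = 1/72
  [1] −1/48 = -1/48
S = -1/144
C² = P²·S² = 2/63 ; C = -0.178174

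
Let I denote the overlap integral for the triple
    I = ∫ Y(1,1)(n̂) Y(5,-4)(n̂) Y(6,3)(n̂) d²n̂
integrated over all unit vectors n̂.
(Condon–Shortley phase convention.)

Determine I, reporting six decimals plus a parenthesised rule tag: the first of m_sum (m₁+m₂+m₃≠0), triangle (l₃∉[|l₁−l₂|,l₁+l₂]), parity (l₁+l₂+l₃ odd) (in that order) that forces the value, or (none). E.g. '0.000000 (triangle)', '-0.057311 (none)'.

-0.070770 (none)

m-sum 0 ✓  L=12 even ✓  4≤6≤6 ✓
Π(2lᵢ+1) = 3×11×13 = 429
triangle coeff Δ(1,5,6) = 1/858
Σ_t [0,0]: t=0:+1/14400 = 1/14400
(3j)²=6/143 [(1 5 6; 0 0 0)], sign=+1
Σ_t [0,0]: t=0:+1/725760 = 1/725760
(3j)²=1/286 [(1 5 6; 1 -4 3)], sign=-1
⇒ 4πI² = 9/143
I = (-1)√(9/143/(4π)) = -0.07076985
No selection rule forces the value: the integral is nonzero (none).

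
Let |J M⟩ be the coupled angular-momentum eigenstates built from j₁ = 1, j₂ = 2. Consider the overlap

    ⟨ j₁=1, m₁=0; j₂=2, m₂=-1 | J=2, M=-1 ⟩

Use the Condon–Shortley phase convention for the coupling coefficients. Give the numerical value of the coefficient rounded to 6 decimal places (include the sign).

+√(1/6) ≈ +0.408248

√[5·1!1!3!/6! · 1!1!1!3!1!3!] = √(3/2)
  +(−1)^0/∏(0,1,1,1,0,2)! = 1/2  (running 1/2)
  +(−1)^1/∏(1,0,0,0,1,3)! = -1/6  (running 1/3)
⟨..|..⟩ = √(3/2)·(1/3) = +0.408248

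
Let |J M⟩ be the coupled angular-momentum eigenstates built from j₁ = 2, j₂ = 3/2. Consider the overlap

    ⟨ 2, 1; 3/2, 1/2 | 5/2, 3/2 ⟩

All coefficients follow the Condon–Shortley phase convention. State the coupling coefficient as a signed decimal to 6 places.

+0.169031  (= +√(1/35))

j₁+j₂−J=1  J+j₁−j₂=3  J−j₁+j₂=2  j₁+j₂+J+1=7
(j₁±m₁, j₂±m₂, J±M) = (3,1,2,1,4,1)
P² = 144/35
sum k=0..1:
  [0] +1/4 = 1/4
  [1] −1/6 = -1/6
S = 1/12
C² = P²·S² = 1/35 ; C = +0.169031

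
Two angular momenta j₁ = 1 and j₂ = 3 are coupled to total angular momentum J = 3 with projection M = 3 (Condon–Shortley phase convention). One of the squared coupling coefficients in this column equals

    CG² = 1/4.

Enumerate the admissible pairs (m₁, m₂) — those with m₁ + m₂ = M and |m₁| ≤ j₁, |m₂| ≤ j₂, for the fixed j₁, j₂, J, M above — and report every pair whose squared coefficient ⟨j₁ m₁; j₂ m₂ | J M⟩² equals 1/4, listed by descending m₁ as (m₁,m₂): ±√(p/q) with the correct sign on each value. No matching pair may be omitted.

(1,2): +√(1/4)

Admissible pairs with m₁+m₂ = M = 3: (0,3), (1,2)
  (m₁,m₂)=(1,2): CG² = 1/4, CG = +√(1/4)   ← matches the target
  (m₁,m₂)=(0,3): CG² = 3/4, CG = −√(3/4)
Pairs with CG² = 1/4: (1,2): +√(1/4)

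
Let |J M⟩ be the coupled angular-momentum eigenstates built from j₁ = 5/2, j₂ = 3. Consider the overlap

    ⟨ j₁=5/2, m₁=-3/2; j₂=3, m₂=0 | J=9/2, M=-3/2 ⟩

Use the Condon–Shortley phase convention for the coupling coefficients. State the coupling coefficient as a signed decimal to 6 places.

triangle: 1!*4!*5!/11! = 2880/39916800
(j±m)!: 1!*4!*3!*3!*3!*6! = 3732480
prefactor² = (2J+1)*Δ*N² = 207360/77
  k=0: +1/(0!*1!*4!*3!*0!*2!) = 1/288
  k=1: −1/(1!*0!*3!*2!*1!*3!) = -1/72
Σ = -1/96  ⇒  CG² = 207360/77*(-1/96)² = 45/154
CG = −√(45/154) = -0.540562

−√(45/154) ≈ -0.540562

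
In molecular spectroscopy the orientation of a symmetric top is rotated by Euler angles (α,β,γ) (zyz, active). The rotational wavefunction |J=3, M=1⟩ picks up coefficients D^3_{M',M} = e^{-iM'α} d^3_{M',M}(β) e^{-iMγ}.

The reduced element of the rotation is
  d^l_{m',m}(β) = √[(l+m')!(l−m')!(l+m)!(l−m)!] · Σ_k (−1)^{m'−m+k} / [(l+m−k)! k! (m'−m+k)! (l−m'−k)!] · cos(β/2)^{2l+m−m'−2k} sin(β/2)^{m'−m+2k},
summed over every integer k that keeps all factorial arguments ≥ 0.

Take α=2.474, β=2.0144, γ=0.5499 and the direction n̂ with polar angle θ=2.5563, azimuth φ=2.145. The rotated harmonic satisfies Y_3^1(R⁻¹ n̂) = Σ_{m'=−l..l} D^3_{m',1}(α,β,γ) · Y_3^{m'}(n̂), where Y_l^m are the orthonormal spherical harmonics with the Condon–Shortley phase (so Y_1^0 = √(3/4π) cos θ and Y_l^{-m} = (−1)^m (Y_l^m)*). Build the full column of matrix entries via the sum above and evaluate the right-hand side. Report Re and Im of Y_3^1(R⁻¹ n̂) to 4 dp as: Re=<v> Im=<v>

Need the full column D^3_{m',1} for m'=−3..3 at α=2.4740, β=2.0144, γ=0.5499.
cos(β/2)=0.534230, sin(β/2)=0.845339
d^3_{-3,1}: single k=4 term ⇒ +0.564451;  D = +0.469366+0.313529i
d^3_{-2,1}: k∈[3..4] ⇒ +0.582515 -0.729262 = -0.146746;  D = +0.045365+0.139558i
d^3_{-1,1}: k∈[2..4] ⇒ +0.349241 -1.165924 +0.364911 = -0.451773;  D = +0.156313-0.423869i
d^3_{0,1}: k∈[1..3] ⇒ +0.127427 -0.957171 +0.798866 = -0.030877;  D = -0.026325+0.016136i
d^3_{1,1}: k∈[0..2] ⇒ +0.023247 -0.465655 +0.874443 = +0.432035;  D = -0.429047-0.050730i
d^3_{2,1}: k∈[0..1] ⇒ -0.116325 +0.582515 = +0.466191;  D = +0.329684+0.329610i
d^3_{3,1}: single k=0 term ⇒ +0.225434;  D = -0.026521-0.223869i
Y_3^{m'}(θ=2.5563,φ=2.145) and Σ D·Y over m':
  (+0.4694+0.3135i)·(+0.0695-0.0106i)  (+0.0454+0.1396i)·(+0.1066-0.2371i)  (+0.1563-0.4239i)·(-0.2399-0.3709i)  (-0.0263+0.0161i)·(-0.1475+0.0000i)  (-0.4290-0.0507i)·(+0.2399-0.3709i)  (+0.3297+0.3296i)·(+0.1066+0.2371i)  (-0.0265-0.2239i)·(-0.0695-0.0106i)
Y_3^1(R⁻¹ n̂) = -0.282234+0.338377i

Re=-0.2822 Im=0.3384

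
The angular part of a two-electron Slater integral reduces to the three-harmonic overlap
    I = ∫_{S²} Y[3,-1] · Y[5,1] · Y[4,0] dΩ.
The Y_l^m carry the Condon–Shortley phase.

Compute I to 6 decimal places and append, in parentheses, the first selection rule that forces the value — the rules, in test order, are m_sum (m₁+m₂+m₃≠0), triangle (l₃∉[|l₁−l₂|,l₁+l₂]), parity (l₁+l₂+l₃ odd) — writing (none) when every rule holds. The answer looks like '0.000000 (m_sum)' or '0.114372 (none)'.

-0.086020 (none)

Checks pass: Σm=0; 12 even; l₃=4∈[2,8].
(2·3+1)(2·5+1)(2·4+1) = 693
Δ: 4! 2! 6! / 13! → 1/180180
sum: t=1:−1/576 t=2:+1/144 t=3:−1/576 = 1/288
3j²(3 5 4; 0 0 0) = Δ·Π!·Σ² = 20/1001  (sign +1)
sum: t=2:+1/384 t=3:−1/216 t=4:+1/2304 = -11/6912
3j²(3 5 4; -1 1 0) = Δ·Π!·Σ² = 11/1638  (sign -1)
combine: 4πI² = 693·20/1001·11/1638 = 110/1183
take √, sign -1: I = -0.08601992
No selection rule forces the value: the integral is nonzero (none).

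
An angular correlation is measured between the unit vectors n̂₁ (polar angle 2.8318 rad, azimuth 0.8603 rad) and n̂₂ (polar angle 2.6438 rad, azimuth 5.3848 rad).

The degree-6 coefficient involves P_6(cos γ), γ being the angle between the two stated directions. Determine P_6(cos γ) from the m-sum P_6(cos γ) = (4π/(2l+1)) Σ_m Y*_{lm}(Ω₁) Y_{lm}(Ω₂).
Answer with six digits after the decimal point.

Summing Y*_{l m}(θ₁,φ₁)·Y_{l m}(θ₂,φ₂) over m ∈ [−6, 6]; prefactor 4π/(2·6+1) = 0.966644:
  m=-6: Y*=0.00017 - 0.00035j  Y=0.00359 - 0.00446j  product -0.00000 - 0.00000j
  m=-5: Y*=0.00168 + 0.00385j  Y=0.00798 + 0.03561j  product -0.00012 + 0.00009j
  m=-4: Y*=-0.02644 - 0.00817j  Y=-0.12500 - 0.06068j  product 0.00281 + 0.00262j
  m=-3: Y*=0.10387 - 0.06522j  Y=0.30866 - 0.14774j  product 0.02242 - 0.03548j
  m=-2: Y*=-0.05342 + 0.35390j  Y=-0.11266 + 0.49006j  product -0.16741 - 0.06605j
  m=-1: Y*=-0.38533 - 0.44786j  Y=-0.16230 - 0.20385j  product -0.02876 + 0.15124j
  m=+0: Y*=0.22031 + 0.00000j  Y=-0.34275 + 0.00000j  product -0.07551 + 0.00000j
  m=+1: Y*=0.38533 - 0.44786j  Y=0.16230 - 0.20385j  product -0.02876 - 0.15124j
  m=+2: Y*=-0.05342 - 0.35390j  Y=-0.11266 - 0.49006j  product -0.16741 + 0.06605j
  m=+3: Y*=-0.10387 - 0.06522j  Y=-0.30866 - 0.14774j  product 0.02242 + 0.03548j
  m=+4: Y*=-0.02644 + 0.00817j  Y=-0.12500 + 0.06068j  product 0.00281 - 0.00262j
  m=+5: Y*=-0.00168 + 0.00385j  Y=-0.00798 + 0.03561j  product -0.00012 - 0.00009j
  m=+6: Y*=0.00017 + 0.00035j  Y=0.00359 + 0.00446j  product -0.00000 + 0.00000j
Σ over m = -0.41764 + 0.00000j; ×(4π/13) → -0.40370 + 0.00000j. Real part: -0.403704

-0.403704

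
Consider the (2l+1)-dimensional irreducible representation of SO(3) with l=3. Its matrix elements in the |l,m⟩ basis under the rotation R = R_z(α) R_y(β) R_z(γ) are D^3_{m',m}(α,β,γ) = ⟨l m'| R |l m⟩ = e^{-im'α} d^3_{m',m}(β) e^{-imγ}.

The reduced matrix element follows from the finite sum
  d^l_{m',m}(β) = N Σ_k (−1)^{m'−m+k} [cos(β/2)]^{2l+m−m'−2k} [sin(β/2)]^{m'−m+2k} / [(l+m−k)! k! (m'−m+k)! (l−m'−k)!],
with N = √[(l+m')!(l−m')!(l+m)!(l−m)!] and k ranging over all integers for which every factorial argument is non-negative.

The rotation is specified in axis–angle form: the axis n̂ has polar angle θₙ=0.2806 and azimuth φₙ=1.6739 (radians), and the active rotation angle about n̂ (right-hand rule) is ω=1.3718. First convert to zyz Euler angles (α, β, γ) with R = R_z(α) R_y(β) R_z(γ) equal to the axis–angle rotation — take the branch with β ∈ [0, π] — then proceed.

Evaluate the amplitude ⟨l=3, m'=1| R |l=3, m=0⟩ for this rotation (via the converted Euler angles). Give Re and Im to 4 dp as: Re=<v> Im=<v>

Axis–angle → zyz. n̂ = (sinθₙcosφₙ, sinθₙsinφₙ, cosθₙ) = (-0.028502, +0.275462, +0.960889), ω = 1.3718.
R = I cosω + sinω [n̂]ₓ + (1−cosω) n̂n̂ᵀ gives
  R = [+0.198337, -0.948226, +0.248052; +0.935628, +0.258564, +0.240303; -0.291999, +0.184423, +0.938469]
β = atan2(√(R₁₃²+R₂₃²), R₃₃) = 0.352625; α = atan2(R₂₃, R₁₃) mod 2π = 0.769531; γ = atan2(R₃₂, −R₃₁) mod 2π = 0.563324
D^3_{1,0}(0.7695,0.3526,0.5633) = e^{-i·1·0.7695}·d^3_{1,0}(0.3526)·e^{-i·0·0.5633}. Compute d first:
Half-angle: c=0.984497, s=0.175400. N=√(24·2·6·6)=41.569219
The bounds max(0,m−m')=0 and min(l+m,l−m')=2 give 3 terms
  k=0: (−1)^1·41.5692/(12)·0.9845^5·0.1754^1 = -0.561945
  k=1: (−1)^2·41.5692/(4)·0.9845^3·0.1754^3 = +0.053512
  k=2: (−1)^3·41.5692/(12)·0.9845^1·0.1754^5 = -0.000566
d^3_{1,0}(0.3526) = -0.561945 +0.053512 -0.000566 = -0.509000
Attach z-rotation phases: D = e^{-i(1)(0.7695)}·(-0.509000)·e^{-i(0)(0.5633)} = -0.365582+0.354161i

Re=-0.3656 Im=0.3542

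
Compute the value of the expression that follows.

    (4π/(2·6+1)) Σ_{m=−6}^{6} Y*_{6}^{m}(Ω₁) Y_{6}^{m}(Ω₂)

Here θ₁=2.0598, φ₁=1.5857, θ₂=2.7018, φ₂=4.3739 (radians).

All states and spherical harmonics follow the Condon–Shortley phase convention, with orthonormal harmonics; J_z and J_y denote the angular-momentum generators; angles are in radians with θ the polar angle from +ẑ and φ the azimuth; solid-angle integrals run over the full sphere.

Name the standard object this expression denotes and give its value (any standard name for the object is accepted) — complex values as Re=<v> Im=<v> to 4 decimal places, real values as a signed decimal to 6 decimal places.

Legendre polynomial (addition theorem), -0.278624

This sum is the spherical-harmonic addition theorem: it equals the Legendre polynomial P_l(cos γ) of the angle γ between the two directions.
Term-by-term m-sum for l=6 (normalisation 4π/13 = 0.966644):
  m=-6: Y*=-0.227752-0.020420i  Y=+0.001278-0.002578i  product -0.000344+0.000561i
  m=-5: Y*=+0.031380-0.420325i  Y=+0.021026+0.002570i  product +0.001740-0.008757i
  m=-4: Y*=+0.308739+0.018427i  Y=+0.020192+0.091655i  product +0.004545+0.028670i
  m=-3: Y*=+0.005389-0.120449i  Y=-0.232142+0.144035i  product +0.016098+0.028737i
  m=-2: Y*=+0.346342+0.010327i  Y=-0.385792-0.310051i  product -0.130414-0.111368i
  m=-1: Y*=-0.000033+0.002226i  Y=+0.134849-0.383052i  product +0.000848+0.000313i
  m=+0: Y*=+0.337780-0.000000i  Y=-0.216666+0.000000i  product -0.073185+0.000000i
  m=+1: Y*=+0.000033+0.002226i  Y=-0.134849-0.383052i  product +0.000848-0.000313i
  m=+2: Y*=+0.346342-0.010327i  Y=-0.385792+0.310051i  product -0.130414+0.111368i
  m=+3: Y*=-0.005389-0.120449i  Y=+0.232142+0.144035i  product +0.016098-0.028737i
  m=+4: Y*=+0.308739-0.018427i  Y=+0.020192-0.091655i  product +0.004545-0.028670i
  m=+5: Y*=-0.031380-0.420325i  Y=-0.021026+0.002570i  product +0.001740+0.008757i
  m=+6: Y*=-0.227752+0.020420i  Y=+0.001278+0.002578i  product -0.000344-0.000561i
Accumulated sum -0.288238+0.000000i; after 4π/(2l+1) scaling, -0.278624+0.000000i ⇒ P_6 = -0.278624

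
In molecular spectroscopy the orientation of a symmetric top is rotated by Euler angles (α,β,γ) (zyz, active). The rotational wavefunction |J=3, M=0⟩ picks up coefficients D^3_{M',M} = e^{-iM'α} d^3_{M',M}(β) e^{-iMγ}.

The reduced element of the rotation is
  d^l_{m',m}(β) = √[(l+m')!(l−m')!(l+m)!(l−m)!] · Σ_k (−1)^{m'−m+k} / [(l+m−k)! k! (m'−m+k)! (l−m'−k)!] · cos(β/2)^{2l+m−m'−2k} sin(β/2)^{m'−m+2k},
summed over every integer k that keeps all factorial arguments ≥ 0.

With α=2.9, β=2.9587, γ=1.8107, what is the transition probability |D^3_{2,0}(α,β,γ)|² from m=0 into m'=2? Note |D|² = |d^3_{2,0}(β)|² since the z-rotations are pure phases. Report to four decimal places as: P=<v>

P=0.0020

First d^3_{2,0}(β=2.9587), then the phase factors e^{-i(2)α} and e^{-i(0)γ}:
With c≡cos(β/2)=0.091319 and s≡sin(β/2)=0.995822, N=[120·1·6·6]^{1/2}=65.726707
k∈{0,1} keeps every argument non-negative
  k=0: (−1)^2·65.7267/(12)·0.0913^4·0.9958^2 = +0.000378
  k=1: (−1)^3·65.7267/(12)·0.0913^2·0.9958^4 = -0.044917
d^3_{2,0}(2.9587) = +0.000378 -0.044917 = -0.044539
|D^3_{2,0}|² = |d^3_{2,0}(β)|² = (-0.044539)² = 0.001984 (the z-rotation phases have unit modulus)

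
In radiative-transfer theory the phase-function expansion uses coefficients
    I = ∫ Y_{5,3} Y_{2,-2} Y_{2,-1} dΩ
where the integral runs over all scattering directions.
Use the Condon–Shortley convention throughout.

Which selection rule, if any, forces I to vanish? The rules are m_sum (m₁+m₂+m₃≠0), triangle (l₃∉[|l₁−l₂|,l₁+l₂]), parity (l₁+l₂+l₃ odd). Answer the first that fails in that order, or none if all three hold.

Σmᵢ = 0  ✓
l₃∈[|l₁−l₂|,l₁+l₂]=[3,7] required, l₃=2 fails  ✗
Σlᵢ = 9 ⇒ odd

triangle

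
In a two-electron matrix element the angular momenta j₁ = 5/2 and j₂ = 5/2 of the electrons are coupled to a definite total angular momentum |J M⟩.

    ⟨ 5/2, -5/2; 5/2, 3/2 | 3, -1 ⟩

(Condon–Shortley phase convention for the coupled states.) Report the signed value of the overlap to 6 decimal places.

√[7·2!3!3!/9! · 0!5!4!1!2!4!] = √(192)
  +(−1)^2/∏(2,0,3,2,0,1)! = 1/24  (running 1/24)
⟨..|..⟩ = √(192)·(1/24) = +0.577350

+√(1/3) ≈ +0.577350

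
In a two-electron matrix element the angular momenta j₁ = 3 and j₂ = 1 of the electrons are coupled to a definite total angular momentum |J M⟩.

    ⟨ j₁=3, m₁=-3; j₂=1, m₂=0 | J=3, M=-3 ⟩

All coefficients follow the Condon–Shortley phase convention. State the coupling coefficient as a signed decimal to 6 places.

−√(3/4) = -0.866025

triangle: 1!×5!×1!/8! = 120/40320
(j±m)!: 0!×6!×1!×1!×0!×6! = 518400
prefactor² = (2J+1)×Δ×N² = 10800
  k=1: −1/(1!×0!×5!×0!×0!×1!) = -1/120
Σ = -1/120  ⇒  CG² = 10800×(-1/120)² = 3/4
CG = −√(3/4) = -0.866025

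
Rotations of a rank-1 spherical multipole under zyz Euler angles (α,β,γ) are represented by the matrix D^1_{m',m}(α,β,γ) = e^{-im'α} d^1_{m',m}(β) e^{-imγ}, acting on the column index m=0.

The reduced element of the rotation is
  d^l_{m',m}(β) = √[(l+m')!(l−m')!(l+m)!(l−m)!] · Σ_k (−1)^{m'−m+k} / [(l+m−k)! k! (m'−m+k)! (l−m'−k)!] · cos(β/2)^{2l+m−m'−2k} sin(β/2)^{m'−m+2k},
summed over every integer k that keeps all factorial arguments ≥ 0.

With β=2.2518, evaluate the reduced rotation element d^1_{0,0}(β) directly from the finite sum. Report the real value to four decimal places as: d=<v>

d=-0.6296

d^1_{0,0}(β=2.2518) via the finite sum:
c=cos(2.251800/2)=0.430364, s=sin(2.251800/2)=0.902655; N=√[1·1·1·1]=1.000000
Admissible k: 0..1 (factorial args all ≥0)
  k=0: (−1)^0·1.0000/(1)·0.4304^2·0.9027^0 = +0.185213
  k=1: (−1)^1·1.0000/(1)·0.4304^0·0.9027^2 = -0.814787
d^1_{0,0}(2.2518) = +0.185213 -0.814787 = -0.629573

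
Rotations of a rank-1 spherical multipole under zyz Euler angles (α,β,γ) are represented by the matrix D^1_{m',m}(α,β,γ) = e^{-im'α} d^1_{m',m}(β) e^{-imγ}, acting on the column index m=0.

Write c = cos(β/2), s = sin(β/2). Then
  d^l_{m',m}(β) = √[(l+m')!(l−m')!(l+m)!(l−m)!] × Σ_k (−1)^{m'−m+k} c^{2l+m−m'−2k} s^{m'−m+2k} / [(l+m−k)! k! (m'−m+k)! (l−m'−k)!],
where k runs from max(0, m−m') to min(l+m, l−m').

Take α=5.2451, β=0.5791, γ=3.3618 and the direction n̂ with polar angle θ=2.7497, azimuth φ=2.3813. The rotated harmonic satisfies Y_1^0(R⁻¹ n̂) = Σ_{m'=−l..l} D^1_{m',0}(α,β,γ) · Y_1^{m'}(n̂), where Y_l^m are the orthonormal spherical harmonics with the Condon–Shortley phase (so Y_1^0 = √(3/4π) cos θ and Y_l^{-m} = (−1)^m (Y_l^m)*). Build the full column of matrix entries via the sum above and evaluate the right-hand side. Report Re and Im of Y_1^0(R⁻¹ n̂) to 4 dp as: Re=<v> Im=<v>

Need the full column D^1_{m',0} for m'=−1..1 at α=5.2451, β=0.5791, γ=3.3618.
cos(β/2)=0.958372, sin(β/2)=0.285521
d^1_{-1,0}: single k=1 term ⇒ +0.386979;  D = +0.196535-0.333357i
d^1_{0,0}: k∈[0..1] ⇒ +0.918478 -0.081522 = +0.836956;  D = +0.836956+0.000000i
d^1_{1,0}: single k=0 term ⇒ -0.386979;  D = -0.196535-0.333357i
Y_1^{m'}(θ=2.7497,φ=2.3813) and Σ D·Y over m':
  (+0.1965-0.3334i)·(-0.0956-0.0909i)  (+0.8370+0.0000i)·(-0.4516+0.0000i)  (-0.1965-0.3334i)·(+0.0956-0.0909i)
Y_1^0(R⁻¹ n̂) = -0.476150+0.000000i

Re=-0.4762 Im=0.0000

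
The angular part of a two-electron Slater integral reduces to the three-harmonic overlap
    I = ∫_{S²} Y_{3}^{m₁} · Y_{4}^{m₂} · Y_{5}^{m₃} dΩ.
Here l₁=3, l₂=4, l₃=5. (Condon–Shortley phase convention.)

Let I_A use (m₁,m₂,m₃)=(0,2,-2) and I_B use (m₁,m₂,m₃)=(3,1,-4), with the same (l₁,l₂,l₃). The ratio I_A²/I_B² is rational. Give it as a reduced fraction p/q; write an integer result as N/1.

2/135

Shared (l₁,l₂,l₃)=(3,4,5): N and (l;000)² cancel in I_A²/I_B².
A: Δ = 2!·4!·6!/13! = 1/180180; Racah Σ t=0..2: t=0:+1/8640 t=1:−1/480 t=2:+1/576 = -1/4320; ⇒ 3j(3 4 5; 0 2 -2)² = 1/2145, sgn +1
B: Δ = 2!·4!·6!/13! = 1/180180; Racah Σ t=0..0: t=0:+1/5760 = 1/5760; ⇒ 3j(3 4 5; 3 1 -4)² = 9/286, sgn -1
I_A²/I_B² = (1/2145)/(9/286) = 2/135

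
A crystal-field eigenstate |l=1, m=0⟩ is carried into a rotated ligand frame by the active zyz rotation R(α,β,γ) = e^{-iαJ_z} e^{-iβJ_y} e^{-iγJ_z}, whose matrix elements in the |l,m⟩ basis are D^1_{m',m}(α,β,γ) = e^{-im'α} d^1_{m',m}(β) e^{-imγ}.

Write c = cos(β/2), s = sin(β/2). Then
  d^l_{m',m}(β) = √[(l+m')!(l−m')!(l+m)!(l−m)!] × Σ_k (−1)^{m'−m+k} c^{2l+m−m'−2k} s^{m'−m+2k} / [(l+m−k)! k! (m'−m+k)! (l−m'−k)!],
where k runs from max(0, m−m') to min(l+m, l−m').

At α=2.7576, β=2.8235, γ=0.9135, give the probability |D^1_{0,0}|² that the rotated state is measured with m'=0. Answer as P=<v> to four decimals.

P=0.9022

Split into d^1_{0,0}(β=2.8235) × two z-phases.
c=cos(2.823500/2)=0.158377, s=sin(2.823500/2)=0.987379; N=√[1·1·1·1]=1.000000
k∈{0,1} keeps every argument non-negative
  k=0: (−1)^0·1.0000/(1)·0.1584^2·0.9874^0 = +0.025083
  k=1: (−1)^1·1.0000/(1)·0.1584^0·0.9874^2 = -0.974917
d^1_{0,0}(2.8235) = +0.025083 -0.974917 = -0.949834
|D^1_{0,0}|² = |d^1_{0,0}(β)|² = (-0.949834)² = 0.902184 (the z-rotation phases have unit modulus)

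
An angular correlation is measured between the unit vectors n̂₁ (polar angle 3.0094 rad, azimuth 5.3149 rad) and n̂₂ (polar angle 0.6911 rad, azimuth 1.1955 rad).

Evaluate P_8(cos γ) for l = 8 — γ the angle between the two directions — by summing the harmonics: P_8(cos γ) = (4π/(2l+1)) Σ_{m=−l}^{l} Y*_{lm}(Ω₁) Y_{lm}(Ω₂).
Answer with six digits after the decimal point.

Expand P_8 via completeness: Σ_{m} conj(Y_{8,m}) at Ω₁ times Y_{8,m} at Ω₂ —
  term(m=-8) = +0.000000+0.000000i   from Y*(Ω₁)=+0.000000-0.000000i, Y(Ω₂)=-0.013905+0.001948i
  term(m=-7) = +0.000000+0.000000i   from Y*(Ω₁)=-0.000001+0.000001i, Y(Ω₂)=-0.033412-0.059105i
  term(m=-6) = +0.000005-0.000002i   from Y*(Ω₁)=+0.000024+0.000012i, Y(Ω₂)=+0.125625-0.155038i
  term(m=-5) = +0.000026-0.000144i   from Y*(Ω₁)=-0.000048-0.000373i, Y(Ω₂)=+0.371249+0.117158i
  term(m=-4) = -0.001326-0.001285i   from Y*(Ω₁)=-0.002904+0.002607i, Y(Ω₂)=+0.032921+0.472161i
  term(m=-3) = -0.006698+0.001415i   from Y*(Ω₁)=+0.029120+0.007026i, Y(Ω₂)=-0.206290+0.098357i
  term(m=-2) = +0.015097-0.037275i   from Y*(Ω₁)=-0.058181-0.151904i, Y(Ω₂)=+0.180796+0.168630i
  term(m=-1) = -0.113306-0.168137i   from Y*(Ω₁)=-0.314967+0.457915i, Y(Ω₂)=-0.133719+0.339415i
  term(m=+0) = +0.115327+0.000000i   from Y*(Ω₁)=+0.824797-0.000000i, Y(Ω₂)=+0.139824+0.000000i
  term(m=+1) = -0.113306+0.168137i   from Y*(Ω₁)=+0.314967+0.457915i, Y(Ω₂)=+0.133719+0.339415i
  term(m=+2) = +0.015097+0.037275i   from Y*(Ω₁)=-0.058181+0.151904i, Y(Ω₂)=+0.180796-0.168630i
  term(m=+3) = -0.006698-0.001415i   from Y*(Ω₁)=-0.029120+0.007026i, Y(Ω₂)=+0.206290+0.098357i
  term(m=+4) = -0.001326+0.001285i   from Y*(Ω₁)=-0.002904-0.002607i, Y(Ω₂)=+0.032921-0.472161i
  term(m=+5) = +0.000026+0.000144i   from Y*(Ω₁)=+0.000048-0.000373i, Y(Ω₂)=-0.371249+0.117158i
  term(m=+6) = +0.000005+0.000002i   from Y*(Ω₁)=+0.000024-0.000012i, Y(Ω₂)=+0.125625+0.155038i
  term(m=+7) = +0.000000-0.000000i   from Y*(Ω₁)=+0.000001+0.000001i, Y(Ω₂)=+0.033412-0.059105i
  term(m=+8) = +0.000000-0.000000i   from Y*(Ω₁)=+0.000000+0.000000i, Y(Ω₂)=-0.013905-0.001948i
Accumulated sum -0.097080+0.000000i; after 4π/(2l+1) scaling, -0.071761+0.000000i ⇒ P_8 = -0.071761

-0.071761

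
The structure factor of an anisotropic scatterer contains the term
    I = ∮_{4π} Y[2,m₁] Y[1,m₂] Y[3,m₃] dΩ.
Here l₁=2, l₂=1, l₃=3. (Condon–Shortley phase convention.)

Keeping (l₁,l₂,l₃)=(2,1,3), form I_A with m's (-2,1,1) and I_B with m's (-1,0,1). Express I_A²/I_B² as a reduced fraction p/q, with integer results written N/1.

l's match ⇒ only the (l;m) 3-j factors differ between A and B.
A: triangle coeff Δ(2,1,3) = 1/105; Σ_t [0,0]: t=0:+1/48 = 1/48; (3j)²=1/105 [(2 1 3; -2 1 1)], sign=+1
B: triangle coeff Δ(2,1,3) = 1/105; Σ_t [0,0]: t=0:+1/6 = 1/6; (3j)²=8/105 [(2 1 3; -1 0 1)], sign=+1
I_A²/I_B² = (1/105)/(8/105) = 1/8

1/8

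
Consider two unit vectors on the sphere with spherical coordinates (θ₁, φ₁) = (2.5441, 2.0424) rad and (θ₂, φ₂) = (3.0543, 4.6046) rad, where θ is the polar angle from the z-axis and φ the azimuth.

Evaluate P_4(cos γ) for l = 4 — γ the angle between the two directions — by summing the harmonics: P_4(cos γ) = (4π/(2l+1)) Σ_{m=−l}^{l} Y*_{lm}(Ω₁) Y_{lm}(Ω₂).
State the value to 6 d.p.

-0.280729

Term-by-term m-sum for l=4 (normalisation 4π/9 = 1.396263):
  term(m=-4) = -0.00000 + 0.00000j   from Y*(Ω₁)=-0.01376 + 0.04214j, Y(Ω₂)=0.00002 + 0.00001j
  term(m=-3) = 0.00003 - 0.00015j   from Y*(Ω₁)=-0.18201 + 0.02862j, Y(Ω₂)=-0.00026 + 0.00078j
  term(m=-2) = 0.00243 + 0.00555j   from Y*(Ω₁)=-0.23528 - 0.32433j, Y(Ω₂)=-0.01477 - 0.00323j
  term(m=-1) = -0.05329 - 0.03486j   from Y*(Ω₁)=0.17840 - 0.34981j, Y(Ω₂)=0.01745 - 0.16122j
  term(m=+0) = -0.09939 + 0.00000j   from Y*(Ω₁)=-0.12205 + 0.00000j, Y(Ω₂)=0.81434 + 0.00000j
  term(m=+1) = -0.05329 + 0.03486j   from Y*(Ω₁)=-0.17840 - 0.34981j, Y(Ω₂)=-0.01745 - 0.16122j
  term(m=+2) = 0.00243 - 0.00555j   from Y*(Ω₁)=-0.23528 + 0.32433j, Y(Ω₂)=-0.01477 + 0.00323j
  term(m=+3) = 0.00003 + 0.00015j   from Y*(Ω₁)=0.18201 + 0.02862j, Y(Ω₂)=0.00026 + 0.00078j
  term(m=+4) = -0.00000 - 0.00000j   from Y*(Ω₁)=-0.01376 - 0.04214j, Y(Ω₂)=0.00002 - 0.00001j
Accumulated sum -0.20106 + 0.00000j; after 4π/(2l+1) scaling, -0.28073 + 0.00000j ⇒ P_4 = -0.280729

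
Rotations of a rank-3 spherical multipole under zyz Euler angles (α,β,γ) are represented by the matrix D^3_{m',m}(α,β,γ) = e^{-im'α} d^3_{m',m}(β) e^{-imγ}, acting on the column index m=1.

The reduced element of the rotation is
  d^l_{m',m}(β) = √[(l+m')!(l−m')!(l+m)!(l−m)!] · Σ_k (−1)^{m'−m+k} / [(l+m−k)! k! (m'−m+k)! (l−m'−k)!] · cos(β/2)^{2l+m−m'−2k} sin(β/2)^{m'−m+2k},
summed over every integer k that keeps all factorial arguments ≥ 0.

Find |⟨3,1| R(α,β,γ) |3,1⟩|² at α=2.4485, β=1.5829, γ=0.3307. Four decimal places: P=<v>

P=0.0117

Split into d^3_{1,1}(β=1.5829) × two z-phases.
Half-angle: c=0.702815, s=0.711373. N=√(24·2·24·2)=48.000000
k∈{0,1,2} keeps every argument non-negative
  k=0: (−1)^0·48.0000/(48)·0.7028^6·0.7114^0 = +0.120516
  k=1: (−1)^1·48.0000/(6)·0.7028^4·0.7114^2 = -0.987752
  k=2: (−1)^2·48.0000/(8)·0.7028^2·0.7114^4 = +0.758966
d^3_{1,1}(1.5829) = +0.120516 -0.987752 +0.758966 = -0.108270
|D^3_{1,1}|² = |d^3_{1,1}(β)|² = (-0.108270)² = 0.011722 (the z-rotation phases have unit modulus)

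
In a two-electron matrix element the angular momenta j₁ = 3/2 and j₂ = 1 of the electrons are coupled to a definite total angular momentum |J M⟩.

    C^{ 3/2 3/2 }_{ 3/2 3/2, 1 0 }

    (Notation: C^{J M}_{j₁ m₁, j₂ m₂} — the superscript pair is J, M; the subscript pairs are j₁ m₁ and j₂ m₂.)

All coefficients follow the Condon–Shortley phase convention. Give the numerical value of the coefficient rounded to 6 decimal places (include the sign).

triangle: 1!*2!*1!/5! = 2/120
(j±m)!: 3!*0!*1!*1!*3!*0! = 36
prefactor² = (2J+1)*Δ*N² = 12/5
  k=0: +1/(0!*1!*0!*1!*2!*0!) = 1/2
Σ = 1/2  ⇒  CG² = 12/5*(1/2)² = 3/5
CG = +√(3/5) = +0.774597

+0.774597  (= +√(3/5))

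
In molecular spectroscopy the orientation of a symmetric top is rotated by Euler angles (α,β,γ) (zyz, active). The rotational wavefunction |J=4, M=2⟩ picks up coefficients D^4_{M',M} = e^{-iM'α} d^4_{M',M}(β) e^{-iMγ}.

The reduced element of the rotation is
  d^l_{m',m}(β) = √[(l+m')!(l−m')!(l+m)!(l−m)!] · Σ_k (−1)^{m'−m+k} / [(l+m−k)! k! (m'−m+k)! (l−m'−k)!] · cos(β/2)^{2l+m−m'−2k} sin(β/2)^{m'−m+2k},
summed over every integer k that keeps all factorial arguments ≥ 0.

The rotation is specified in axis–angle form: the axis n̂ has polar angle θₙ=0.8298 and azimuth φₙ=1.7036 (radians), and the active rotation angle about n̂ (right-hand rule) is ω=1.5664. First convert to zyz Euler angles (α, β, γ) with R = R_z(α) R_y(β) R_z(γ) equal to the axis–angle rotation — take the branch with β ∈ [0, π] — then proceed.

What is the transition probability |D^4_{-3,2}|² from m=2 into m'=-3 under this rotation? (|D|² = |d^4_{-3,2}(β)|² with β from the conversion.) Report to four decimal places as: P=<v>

P=0.0547

Axis–angle → zyz. n̂ = (sinθₙcosφₙ, sinθₙsinφₙ, cosθₙ) = (-0.097694, +0.731300, +0.675023), ω = 1.5664.
R = I cosω + sinω [n̂]ₓ + (1−cosω) n̂n̂ᵀ gives
  R = [+0.013899, -0.746147, +0.665637; +0.603887, +0.536844, +0.589168; -0.796949, +0.393781, +0.458050]
β = atan2(√(R₁₃²+R₂₃²), R₃₃) = 1.094996; α = atan2(R₂₃, R₁₃) mod 2π = 0.724532; γ = atan2(R₃₂, −R₃₁) mod 2π = 0.458925
D^4_{-3,2}(0.7245,1.0950,0.4589) = e^{-i·-3·0.7245}·d^4_{-3,2}(1.0950)·e^{-i·2·0.4589}. Compute d first:
Half-angle: c=0.853829, s=0.520553. N=√(1·5040·720·2)=2693.993318
k: max(0,(2)−(-3))=5 … min(4+(2),4−(-3))=6
  k=5: (−1)^0·2693.9933/(240)·0.8538^3·0.5206^5 = +0.267068
  k=6: (−1)^1·2693.9933/(720)·0.8538^1·0.5206^7 = -0.033089
d^4_{-3,2}(1.0950) = +0.267068 -0.033089 = +0.233979
|D^4_{-3,2}|² = |d^4_{-3,2}(β)|² = (+0.233979)² = 0.054746 (the z-rotation phases have unit modulus)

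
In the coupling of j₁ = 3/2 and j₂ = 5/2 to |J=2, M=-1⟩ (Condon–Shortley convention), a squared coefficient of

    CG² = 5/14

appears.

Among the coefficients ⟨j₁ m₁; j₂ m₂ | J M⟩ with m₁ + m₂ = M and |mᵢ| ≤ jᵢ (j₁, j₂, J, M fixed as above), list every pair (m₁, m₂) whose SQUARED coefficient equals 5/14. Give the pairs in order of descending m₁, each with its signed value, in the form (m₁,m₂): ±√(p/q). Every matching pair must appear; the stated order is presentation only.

Admissible pairs with m₁+m₂ = M = -1: (-3/2,1/2), (-1/2,-1/2), (1/2,-3/2), (3/2,-5/2)
  (m₁,m₂)=(3/2,-5/2): CG² = 5/14, CG = +√(5/14)   ← matches the target
  (m₁,m₂)=(1/2,-3/2): CG² = 1/42, CG = +√(1/42)
  (m₁,m₂)=(-1/2,-1/2): CG² = 25/84, CG = −√(25/84)
  (m₁,m₂)=(-3/2,1/2): CG² = 9/28, CG = +√(9/28)
Pairs with CG² = 5/14: (3/2,-5/2): +√(5/14)

(3/2,-5/2): +√(5/14)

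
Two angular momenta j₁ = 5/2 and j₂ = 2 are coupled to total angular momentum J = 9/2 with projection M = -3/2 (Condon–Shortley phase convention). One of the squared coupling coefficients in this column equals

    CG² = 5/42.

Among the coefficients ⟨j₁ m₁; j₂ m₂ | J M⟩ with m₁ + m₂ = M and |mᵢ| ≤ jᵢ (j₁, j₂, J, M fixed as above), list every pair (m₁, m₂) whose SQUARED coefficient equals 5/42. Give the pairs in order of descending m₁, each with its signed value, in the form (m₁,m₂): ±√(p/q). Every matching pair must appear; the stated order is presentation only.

Admissible pairs with m₁+m₂ = M = -3/2: (-5/2,1), (-3/2,0), (-1/2,-1), (1/2,-2)
  (m₁,m₂)=(1/2,-2): CG² = 5/42, CG = +√(5/42)   ← matches the target
  (m₁,m₂)=(-1/2,-1): CG² = 10/21, CG = +√(10/21)
  (m₁,m₂)=(-3/2,0): CG² = 5/14, CG = +√(5/14)
  (m₁,m₂)=(-5/2,1): CG² = 1/21, CG = +√(1/21)
Pairs with CG² = 5/42: (1/2,-2): +√(5/42)

(1/2,-2): +√(5/42)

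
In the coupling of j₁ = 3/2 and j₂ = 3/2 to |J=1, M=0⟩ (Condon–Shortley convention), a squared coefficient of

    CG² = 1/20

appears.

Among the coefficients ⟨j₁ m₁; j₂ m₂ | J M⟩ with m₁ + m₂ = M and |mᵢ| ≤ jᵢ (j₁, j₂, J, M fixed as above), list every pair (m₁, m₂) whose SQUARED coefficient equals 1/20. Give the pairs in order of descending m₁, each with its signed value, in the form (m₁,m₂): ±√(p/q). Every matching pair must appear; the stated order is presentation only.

(1/2,-1/2): −√(1/20); (-1/2,1/2): −√(1/20)

Admissible pairs with m₁+m₂ = M = 0: (-3/2,3/2), (-1/2,1/2), (1/2,-1/2), (3/2,-3/2)
  (m₁,m₂)=(3/2,-3/2): CG² = 9/20, CG = +√(9/20)
  (m₁,m₂)=(1/2,-1/2): CG² = 1/20, CG = −√(1/20)   ← matches the target
  (m₁,m₂)=(-1/2,1/2): CG² = 1/20, CG = −√(1/20)   ← matches the target
  (m₁,m₂)=(-3/2,3/2): CG² = 9/20, CG = +√(9/20)
Pairs with CG² = 1/20: (1/2,-1/2): −√(1/20); (-1/2,1/2): −√(1/20)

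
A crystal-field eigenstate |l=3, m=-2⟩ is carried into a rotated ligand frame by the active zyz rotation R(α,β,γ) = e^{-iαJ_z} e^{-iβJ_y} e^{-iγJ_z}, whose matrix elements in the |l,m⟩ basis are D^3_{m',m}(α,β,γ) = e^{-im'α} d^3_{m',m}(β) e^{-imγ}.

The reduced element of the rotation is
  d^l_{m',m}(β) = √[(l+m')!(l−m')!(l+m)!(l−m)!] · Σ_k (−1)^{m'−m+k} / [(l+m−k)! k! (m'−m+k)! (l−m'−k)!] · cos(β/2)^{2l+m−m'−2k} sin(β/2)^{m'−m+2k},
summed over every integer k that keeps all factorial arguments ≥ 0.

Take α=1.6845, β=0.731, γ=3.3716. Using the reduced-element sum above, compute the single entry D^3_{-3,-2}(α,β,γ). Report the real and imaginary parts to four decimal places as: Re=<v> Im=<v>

First d^3_{-3,-2}(β=0.7310), then the phase factors e^{-i(-3)α} and e^{-i(-2)γ}:
Half-angle: c=0.933945, s=0.357416. N=√(1·720·1·120)=293.938769
k: max(0,(-2)−(-3))=1 … min(3+(-2),3−(-3))=1
  k=1: (−1)^0·293.9388/(120)·0.9339^5·0.3574^1 = +0.622095
d^3_{-3,-2}(0.7310) = +0.622095
Attach z-rotation phases: D = e^{-i(-3)(1.6845)}·(+0.622095)·e^{-i(-2)(3.3716)} = +0.446751-0.432915i

Re=0.4468 Im=-0.4329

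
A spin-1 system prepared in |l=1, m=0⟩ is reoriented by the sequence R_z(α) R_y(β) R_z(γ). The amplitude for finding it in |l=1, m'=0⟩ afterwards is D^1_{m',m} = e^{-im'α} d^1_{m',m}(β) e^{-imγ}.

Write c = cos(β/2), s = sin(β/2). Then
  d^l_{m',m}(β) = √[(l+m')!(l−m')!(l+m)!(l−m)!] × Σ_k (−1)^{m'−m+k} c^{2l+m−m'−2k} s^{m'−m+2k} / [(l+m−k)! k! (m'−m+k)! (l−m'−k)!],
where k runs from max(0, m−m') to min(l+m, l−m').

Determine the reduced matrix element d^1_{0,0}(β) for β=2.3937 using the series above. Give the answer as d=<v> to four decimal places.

d=-0.7331

d^1_{0,0}(β=2.3937) via the finite sum:
c=cos(2.393700/2)=0.365292, s=sin(2.393700/2)=0.930893; N=√[1·1·1·1]=1.000000
The bounds max(0,m−m')=0 and min(l+m,l−m')=1 give 2 terms
  k=0: (−1)^0·1.0000/(1)·0.3653^2·0.9309^0 = +0.133438
  k=1: (−1)^1·1.0000/(1)·0.3653^0·0.9309^2 = -0.866562
d^1_{0,0}(2.3937) = +0.133438 -0.866562 = -0.733124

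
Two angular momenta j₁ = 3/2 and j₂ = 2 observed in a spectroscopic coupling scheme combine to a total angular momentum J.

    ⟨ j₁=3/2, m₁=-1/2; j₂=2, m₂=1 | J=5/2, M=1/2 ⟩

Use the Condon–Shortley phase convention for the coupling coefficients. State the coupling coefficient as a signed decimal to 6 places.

−√(5/14) ≈ -0.597614

triangle: 1!*2!*3!/7! = 12/5040
(j±m)!: 1!*2!*3!*1!*3!*2! = 144
prefactor² = (2J+1)*Δ*N² = 72/35
  k=0: +1/(0!*1!*2!*3!*0!*0!) = 1/12
  k=1: −1/(1!*0!*1!*2!*1!*1!) = -1/2
Σ = -5/12  ⇒  CG² = 72/35*(-5/12)² = 5/14
CG = −√(5/14) = -0.597614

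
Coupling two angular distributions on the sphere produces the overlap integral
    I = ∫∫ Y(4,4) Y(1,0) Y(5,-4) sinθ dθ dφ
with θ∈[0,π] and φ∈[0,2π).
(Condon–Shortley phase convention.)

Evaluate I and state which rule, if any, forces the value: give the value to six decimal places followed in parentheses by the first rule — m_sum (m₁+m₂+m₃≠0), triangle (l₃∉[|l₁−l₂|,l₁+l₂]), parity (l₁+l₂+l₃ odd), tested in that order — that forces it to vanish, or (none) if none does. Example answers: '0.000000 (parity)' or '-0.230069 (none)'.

m-sum 0 ✓  L=10 even ✓  3≤5≤5 ✓
Π(2lᵢ+1) = 9×3×11 = 297
triangle coeff Δ(4,1,5) = 1/495
Σ_t [0,0]: t=0:+1/576 = 1/576
(3j)²=5/99 [(4 1 5; 0 0 0)], sign=-1
Σ_t [0,0]: t=0:+1/40320 = 1/40320
(3j)²=1/55 [(4 1 5; 4 0 -4)], sign=-1
⇒ 4πI² = 3/11
I = (+1)√(3/11/(4π)) = 0.14731920
No selection rule forces the value: the integral is nonzero (none).

0.147319 (none)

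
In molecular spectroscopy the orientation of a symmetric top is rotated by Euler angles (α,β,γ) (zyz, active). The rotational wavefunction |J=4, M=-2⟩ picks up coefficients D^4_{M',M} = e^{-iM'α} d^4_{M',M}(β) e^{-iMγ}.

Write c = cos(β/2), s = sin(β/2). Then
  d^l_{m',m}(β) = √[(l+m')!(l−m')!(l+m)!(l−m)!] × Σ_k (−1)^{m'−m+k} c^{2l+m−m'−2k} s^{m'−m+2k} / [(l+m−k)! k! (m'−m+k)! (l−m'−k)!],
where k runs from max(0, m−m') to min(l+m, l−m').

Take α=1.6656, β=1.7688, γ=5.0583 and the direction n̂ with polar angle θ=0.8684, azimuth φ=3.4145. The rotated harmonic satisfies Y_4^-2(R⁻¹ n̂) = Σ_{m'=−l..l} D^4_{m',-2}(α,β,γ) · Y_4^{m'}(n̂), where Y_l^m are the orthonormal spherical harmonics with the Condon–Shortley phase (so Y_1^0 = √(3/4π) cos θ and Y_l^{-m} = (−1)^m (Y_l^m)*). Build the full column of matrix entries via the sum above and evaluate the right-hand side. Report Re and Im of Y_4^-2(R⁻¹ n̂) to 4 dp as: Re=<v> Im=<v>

Re=-0.1294 Im=0.1019

Need the full column D^4_{m',-2} for m'=−4..4 at α=1.6656, β=1.7688, γ=5.0583.
cos(β/2)=0.633754, sin(β/2)=0.773535
d^4_{-4,-2}: single k=2 term ⇒ +0.205146;  D = -0.098309-0.180056i
d^4_{-3,-2}: k∈[1..2] ⇒ +0.118847 -0.531163 = -0.412316;  D = +0.341560-0.230958i
d^4_{-2,-2}: k∈[0..2] ⇒ +0.026023 -0.465226 +0.866349 = +0.427146;  D = +0.271686+0.329607i
d^4_{-1,-2}: k∈[0..2] ⇒ -0.134760 +1.003803 -0.996956 = -0.127913;  D = -0.090559+0.090337i
d^4_{0,-2}: k∈[0..2] ⇒ +0.367794 -1.461140 +0.816285 = -0.277061;  D = +0.213361+0.176749i
d^4_{1,-2}: k∈[0..2] ⇒ -0.669202 +1.495434 -0.445570 = +0.380662;  D = -0.214000+0.314813i
d^4_{2,-2}: k∈[0..2] ⇒ +0.866349 -1.032528 +0.128186 = -0.037993;  D = -0.033301-0.018289i
d^4_{3,-2}: k∈[0..1] ⇒ -0.791309 +0.392956 = -0.398354;  D = -0.157841+0.365748i
d^4_{4,-2}: single k=0 term ⇒ +0.455302;  D = -0.433236-0.140024i
Y_4^{m'}(θ=0.8684,φ=3.4145) and Σ D·Y over m':
  (-0.0983-0.1801i)·(+0.0693-0.1333i)  (+0.3416-0.2310i)·(-0.2457+0.2626i)  (+0.2717+0.3296i)·(+0.3201-0.1944i)  (-0.0906+0.0903i)·(+0.0176-0.0049i)  (+0.2134+0.1767i)·(-0.3622+0.0000i)  (-0.2140+0.3148i)·(-0.0176-0.0049i)  (-0.0333-0.0183i)·(+0.3201+0.1944i)  (-0.1578+0.3657i)·(+0.2457+0.2626i)  (-0.4332-0.1400i)·(+0.0693+0.1333i)
Y_4^-2(R⁻¹ n̂) = -0.129403+0.101914i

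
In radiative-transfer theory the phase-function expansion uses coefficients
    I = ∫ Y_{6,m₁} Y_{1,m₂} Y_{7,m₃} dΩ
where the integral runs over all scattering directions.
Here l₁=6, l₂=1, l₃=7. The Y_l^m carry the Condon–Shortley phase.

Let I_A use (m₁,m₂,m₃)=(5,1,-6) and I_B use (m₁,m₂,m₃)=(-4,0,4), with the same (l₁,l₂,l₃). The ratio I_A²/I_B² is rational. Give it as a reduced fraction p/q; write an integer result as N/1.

26/11

Shared (l₁,l₂,l₃)=(6,1,7): N and (l;000)² cancel in I_A²/I_B².
A: Δ = 0!·12!·2!/15! = 1/1365; Racah Σ t=0..0: t=0:+1/79833600 = 1/79833600; ⇒ 3j(6 1 7; 5 1 -6)² = 2/35, sgn -1
B: Δ = 0!·12!·2!/15! = 1/1365; Racah Σ t=0..0: t=0:+1/7257600 = 1/7257600; ⇒ 3j(6 1 7; -4 0 4)² = 11/455, sgn -1
I_A²/I_B² = (2/35)/(11/455) = 26/11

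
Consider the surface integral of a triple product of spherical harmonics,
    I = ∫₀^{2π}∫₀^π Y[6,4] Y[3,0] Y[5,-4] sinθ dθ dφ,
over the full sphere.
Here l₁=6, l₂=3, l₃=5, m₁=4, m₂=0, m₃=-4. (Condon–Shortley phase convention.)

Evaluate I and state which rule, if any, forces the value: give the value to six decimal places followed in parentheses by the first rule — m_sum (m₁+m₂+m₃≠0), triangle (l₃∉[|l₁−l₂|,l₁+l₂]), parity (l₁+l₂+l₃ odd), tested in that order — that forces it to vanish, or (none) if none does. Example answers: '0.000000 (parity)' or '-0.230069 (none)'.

Rules hold: Σm=0, L=14 even, 3≤5≤9.
N = 13·7·11 = 1001
Δ = 4!·8!·2!/15! = 1/675675
Racah Σ t=1..3: t=1:−1/8640 t=2:+1/2304 t=3:−1/8640 = 7/34560
⇒ 3j(6 3 5; 0 0 0)² = 7/429, sgn -1
Racah Σ t=1..2: t=1:−1/60480 t=2:+1/161280 = -1/96768
⇒ 3j(6 3 5; 4 0 -4)² = 15/1001, sgn +1
4πI² = N·(3j₀)²·(3jₘ)² = 35/143
I = -1·√(0.244755/4π) = -0.13956004
No selection rule forces the value: the integral is nonzero (none).

-0.139560 (none)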